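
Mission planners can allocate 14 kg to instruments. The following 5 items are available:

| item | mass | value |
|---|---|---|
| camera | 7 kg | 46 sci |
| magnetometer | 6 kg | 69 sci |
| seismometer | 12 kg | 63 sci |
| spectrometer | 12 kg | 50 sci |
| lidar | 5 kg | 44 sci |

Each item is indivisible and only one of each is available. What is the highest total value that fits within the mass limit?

Check high-value combinations within 14 kg:
- camera+magnetometer: mass 7+6=13, value 46+69=115
- magnetometer+lidar: mass 6+5=11, value 69+44=113
- camera+lidar: mass 7+5=12, value 46+44=90
Best: 115 sci.

115 sci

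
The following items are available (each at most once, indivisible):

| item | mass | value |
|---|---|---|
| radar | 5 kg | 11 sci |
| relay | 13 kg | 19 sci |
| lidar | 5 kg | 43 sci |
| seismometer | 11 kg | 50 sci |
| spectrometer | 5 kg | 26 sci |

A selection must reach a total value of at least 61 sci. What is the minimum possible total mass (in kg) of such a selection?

10

Subsets with value ≥ 61, sorted by total mass:
- lidar+spectrometer: mass 10, value 69
- radar+lidar+spectrometer: mass 15, value 80
- lidar+seismometer: mass 16, value 93
Minimum mass: 10 kg.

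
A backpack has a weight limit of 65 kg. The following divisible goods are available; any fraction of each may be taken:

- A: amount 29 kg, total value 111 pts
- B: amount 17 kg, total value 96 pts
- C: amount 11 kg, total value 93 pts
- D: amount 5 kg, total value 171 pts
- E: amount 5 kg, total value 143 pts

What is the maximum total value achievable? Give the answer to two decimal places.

Take in order of value per unit:
- D (171/5 per unit): all 5 → value 171, running total 171.00
- E (143/5 per unit): all 5 → value 143, running total 314.00
- C (93/11 per unit): all 11 → value 93, running total 407.00
- B (96/17 per unit): all 17 → value 96, running total 503.00
- A (111/29 per unit): 27 of 29 → value 27×111/29 = 103.3448, running total 606.34
Total 606.34.

606.34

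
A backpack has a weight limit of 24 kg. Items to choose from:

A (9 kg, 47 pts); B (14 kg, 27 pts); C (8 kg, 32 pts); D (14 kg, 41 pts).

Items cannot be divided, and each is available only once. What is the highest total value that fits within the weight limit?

Check high-value combinations within 24 kg:
- A+D: weight 9+14=23, value 47+41=88
- A+C: weight 9+8=17, value 47+32=79
- A+B: weight 9+14=23, value 47+27=74
Best: 88 pts.

88 pts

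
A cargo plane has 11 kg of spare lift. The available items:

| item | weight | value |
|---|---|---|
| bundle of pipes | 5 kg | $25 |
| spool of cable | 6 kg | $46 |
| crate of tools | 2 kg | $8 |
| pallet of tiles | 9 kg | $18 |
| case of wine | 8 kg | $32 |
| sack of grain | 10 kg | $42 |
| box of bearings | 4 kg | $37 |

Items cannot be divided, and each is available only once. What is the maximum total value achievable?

Check high-value combinations within 11 kg:
- spool of cable+box of bearings: weight 6+4=10, value 46+37=83
- bundle of pipes+spool of cable: weight 5+6=11, value 25+46=71
- bundle of pipes+crate of tools+box of bearings: weight 5+2+4=11, value 25+8+37=70
Best: $83.

$83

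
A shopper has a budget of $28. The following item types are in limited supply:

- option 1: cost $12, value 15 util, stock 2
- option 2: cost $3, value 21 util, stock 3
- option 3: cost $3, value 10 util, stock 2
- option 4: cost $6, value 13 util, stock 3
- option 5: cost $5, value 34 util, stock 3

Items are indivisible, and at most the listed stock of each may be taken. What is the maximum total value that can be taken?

Top feasible selections:
- 3×option 2 + 1×option 3 + 3×option 5: cost 27, value 175
- 3×option 2 + 3×option 5: cost 24, value 165
- 2×option 2 + 2×option 3 + 3×option 5: cost 27, value 164
Best: 175 util.

175 util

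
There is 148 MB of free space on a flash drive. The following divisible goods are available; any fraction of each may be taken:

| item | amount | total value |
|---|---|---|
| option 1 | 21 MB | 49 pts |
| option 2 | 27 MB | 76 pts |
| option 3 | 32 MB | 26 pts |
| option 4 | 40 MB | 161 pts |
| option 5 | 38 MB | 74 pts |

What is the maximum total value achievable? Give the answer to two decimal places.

Take in order of value per unit:
- option 4 (161/40 per unit): all 40 → value 161, running total 161.00
- option 2 (76/27 per unit): all 27 → value 76, running total 237.00
- option 1 (49/21 per unit): all 21 → value 49, running total 286.00
- option 5 (74/38 per unit): all 38 → value 74, running total 360.00
- option 3 (26/32 per unit): 22 of 32 → value 22×26/32 = 17.8750, running total 377.88
Total 377.88.

377.88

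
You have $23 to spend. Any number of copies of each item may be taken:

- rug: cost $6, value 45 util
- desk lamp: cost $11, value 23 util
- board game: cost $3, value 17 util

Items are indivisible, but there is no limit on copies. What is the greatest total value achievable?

Best value-per-unit is rug at 45/6; filling with it alone gives 3×45 = 135.
Optimal mix: 3×rug + 1×board game → cost 21, value 152.

152 util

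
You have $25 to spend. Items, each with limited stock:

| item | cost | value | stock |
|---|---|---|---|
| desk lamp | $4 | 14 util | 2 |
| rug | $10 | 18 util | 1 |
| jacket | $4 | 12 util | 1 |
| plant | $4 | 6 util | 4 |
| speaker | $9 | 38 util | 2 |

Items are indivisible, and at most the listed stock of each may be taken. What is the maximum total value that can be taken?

90 util

Top feasible selections:
- 1×desk lamp + 2×speaker: cost 22, value 90
- 1×jacket + 2×speaker: cost 22, value 88
- 2×desk lamp + 1×jacket + 1×plant + 1×speaker: cost 25, value 84
Best: 90 util.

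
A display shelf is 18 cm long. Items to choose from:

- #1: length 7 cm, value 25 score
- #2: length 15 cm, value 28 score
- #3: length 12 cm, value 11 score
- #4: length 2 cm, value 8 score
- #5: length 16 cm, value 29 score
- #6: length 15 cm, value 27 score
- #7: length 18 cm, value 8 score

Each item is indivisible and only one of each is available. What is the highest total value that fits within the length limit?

Check high-value combinations within 18 cm:
- #4+#5: length 2+16=18, value 8+29=37
- #2+#4: length 15+2=17, value 28+8=36
- #4+#6: length 2+15=17, value 8+27=35
Best: 37 score.

37 score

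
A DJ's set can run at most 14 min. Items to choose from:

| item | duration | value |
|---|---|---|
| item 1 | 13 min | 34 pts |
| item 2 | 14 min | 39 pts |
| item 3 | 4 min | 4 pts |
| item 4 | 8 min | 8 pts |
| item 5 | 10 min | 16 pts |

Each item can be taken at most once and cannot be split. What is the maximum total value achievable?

Check high-value combinations within 14 min:
- item 2: duration 14, value 39
- item 1: duration 13, value 34
- item 3+item 5: duration 4+10=14, value 4+16=20
- item 5: duration 10, value 16
Best: 39 pts.

39 pts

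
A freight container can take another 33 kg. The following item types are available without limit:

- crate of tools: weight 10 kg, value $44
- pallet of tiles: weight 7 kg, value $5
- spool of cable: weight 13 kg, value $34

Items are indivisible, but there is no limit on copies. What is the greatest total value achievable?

Best value-per-unit is crate of tools at 44/10, and filling with it alone uses weight 3×10=30. No mix of the others beats 3×44 = 132.

$132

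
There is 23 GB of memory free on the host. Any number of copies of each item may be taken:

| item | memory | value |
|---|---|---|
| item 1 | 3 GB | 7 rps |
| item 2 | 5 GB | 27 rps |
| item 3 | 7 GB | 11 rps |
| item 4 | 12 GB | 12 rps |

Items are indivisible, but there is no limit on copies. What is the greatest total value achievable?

Best value-per-unit is item 2 at 27/5; filling with it alone gives 4×27 = 108.
Optimal mix: 1×item 1 + 4×item 2 → memory 23, value 115.

115 rps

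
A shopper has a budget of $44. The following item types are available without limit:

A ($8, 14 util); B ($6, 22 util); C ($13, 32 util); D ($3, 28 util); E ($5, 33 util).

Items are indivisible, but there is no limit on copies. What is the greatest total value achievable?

397 util

Best value-per-unit is D at 28/3; filling with it alone gives 14×28 = 392.
Optimal mix: 13×D + 1×E → cost 44, value 397.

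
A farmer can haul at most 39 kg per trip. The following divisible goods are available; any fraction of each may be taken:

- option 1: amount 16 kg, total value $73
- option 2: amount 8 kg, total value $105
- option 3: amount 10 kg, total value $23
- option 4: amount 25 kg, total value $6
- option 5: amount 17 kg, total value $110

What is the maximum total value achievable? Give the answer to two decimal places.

Take in order of value per unit:
- option 2 (105/8 per unit): all 8 → value 105, running total 105.00
- option 5 (110/17 per unit): all 17 → value 110, running total 215.00
- option 1 (73/16 per unit): 14 of 16 → value 14×73/16 = 63.8750, running total 278.88
Total 278.88.

278.88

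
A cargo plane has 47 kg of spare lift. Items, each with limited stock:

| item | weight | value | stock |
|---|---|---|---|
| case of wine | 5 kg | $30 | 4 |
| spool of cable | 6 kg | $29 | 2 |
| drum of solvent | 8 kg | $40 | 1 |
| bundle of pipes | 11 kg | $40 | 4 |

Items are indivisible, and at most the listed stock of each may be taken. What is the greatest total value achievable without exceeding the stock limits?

Best selections within weight 47 and stock limits:
- 4×case of wine + 1×spool of cable + 1×drum of solvent + 1×bundle of pipes: weight 45, value 229
- 3×case of wine + 2×spool of cable + 1×drum of solvent + 1×bundle of pipes: weight 46, value 228
- 4×case of wine + 2×spool of cable + 1×drum of solvent: weight 40, value 218
Best: $229.

$229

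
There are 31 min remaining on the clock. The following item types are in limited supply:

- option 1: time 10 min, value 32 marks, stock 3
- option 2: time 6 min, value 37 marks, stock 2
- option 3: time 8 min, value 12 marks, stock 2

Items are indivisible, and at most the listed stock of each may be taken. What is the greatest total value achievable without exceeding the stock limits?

Best selections within time 31 and stock limits:
- 1×option 1 + 2×option 2 + 1×option 3: time 30, value 118
- 1×option 1 + 2×option 2: time 22, value 106
Best: 118 marks.

118 marks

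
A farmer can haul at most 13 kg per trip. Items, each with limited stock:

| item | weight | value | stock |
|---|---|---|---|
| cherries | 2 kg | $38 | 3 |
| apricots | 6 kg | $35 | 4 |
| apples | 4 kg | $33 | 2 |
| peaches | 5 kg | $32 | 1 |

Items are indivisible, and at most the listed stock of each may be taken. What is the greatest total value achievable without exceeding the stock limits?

$149

Top feasible selections:
- 3×cherries + 1×apricots: weight 12, value 149
- 3×cherries + 1×apples: weight 10, value 147
- 3×cherries + 1×peaches: weight 11, value 146
Best: $149.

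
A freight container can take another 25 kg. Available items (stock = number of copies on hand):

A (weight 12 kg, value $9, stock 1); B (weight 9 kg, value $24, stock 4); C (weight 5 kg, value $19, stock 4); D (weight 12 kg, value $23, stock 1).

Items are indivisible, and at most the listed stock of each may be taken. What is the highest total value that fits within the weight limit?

Top feasible selections:
- 1×B + 3×C: weight 24, value 81
- 4×C: weight 20, value 76
- 2×B + 1×C: weight 23, value 67
Best: $81.

$81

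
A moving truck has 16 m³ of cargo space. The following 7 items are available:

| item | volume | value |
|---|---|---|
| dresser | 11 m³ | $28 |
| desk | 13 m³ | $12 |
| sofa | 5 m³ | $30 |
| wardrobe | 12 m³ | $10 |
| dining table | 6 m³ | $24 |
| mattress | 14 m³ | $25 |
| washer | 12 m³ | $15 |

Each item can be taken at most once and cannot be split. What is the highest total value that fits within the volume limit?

Check high-value combinations within 16 m³:
- dresser+sofa: volume 11+5=16, value 28+30=58
- sofa+dining table: volume 5+6=11, value 30+24=54
- sofa: volume 5, value 30
- dresser: volume 11, value 28
Best: $58.

$58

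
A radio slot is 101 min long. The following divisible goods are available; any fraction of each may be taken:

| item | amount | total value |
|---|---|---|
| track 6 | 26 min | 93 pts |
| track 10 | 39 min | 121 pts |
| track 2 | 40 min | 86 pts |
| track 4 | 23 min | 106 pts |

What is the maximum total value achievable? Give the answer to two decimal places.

347.95

Take in order of value per unit:
- track 4 (106/23 per unit): all 23 → value 106, running total 106.00
- track 6 (93/26 per unit): all 26 → value 93, running total 199.00
- track 10 (121/39 per unit): all 39 → value 121, running total 320.00
- track 2 (86/40 per unit): 13 of 40 → value 13×86/40 = 27.9500, running total 347.95
Total 347.95.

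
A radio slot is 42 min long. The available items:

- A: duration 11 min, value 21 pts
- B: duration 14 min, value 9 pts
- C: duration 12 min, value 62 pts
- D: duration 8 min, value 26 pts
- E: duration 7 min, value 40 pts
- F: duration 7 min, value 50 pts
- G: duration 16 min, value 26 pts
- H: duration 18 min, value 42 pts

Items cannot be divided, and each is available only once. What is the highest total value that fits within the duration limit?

Check high-value combinations within 42 min:
- C+D+E+F: duration 12+8+7+7=34, value 62+26+40+50=178
- C+E+F+G: duration 12+7+7+16=42, value 62+40+50+26=178
- A+C+E+F: duration 11+12+7+7=37, value 21+62+40+50=173
- B+C+E+F: duration 14+12+7+7=40, value 9+62+40+50=161
- A+C+D+F: duration 11+12+8+7=38, value 21+62+26+50=159
Best: 178 pts.

178 pts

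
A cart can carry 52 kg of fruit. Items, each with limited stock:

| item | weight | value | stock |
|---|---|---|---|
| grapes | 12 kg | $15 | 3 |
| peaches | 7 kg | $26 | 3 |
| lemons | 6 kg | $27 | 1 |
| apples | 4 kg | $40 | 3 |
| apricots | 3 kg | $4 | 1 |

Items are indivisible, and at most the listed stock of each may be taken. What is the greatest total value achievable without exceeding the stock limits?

$240

Top feasible selections:
- 1×grapes + 3×peaches + 1×lemons + 3×apples: weight 51, value 240
- 3×peaches + 1×lemons + 3×apples + 1×apricots: weight 42, value 229
- 3×peaches + 1×lemons + 3×apples: weight 39, value 225
Best: $240.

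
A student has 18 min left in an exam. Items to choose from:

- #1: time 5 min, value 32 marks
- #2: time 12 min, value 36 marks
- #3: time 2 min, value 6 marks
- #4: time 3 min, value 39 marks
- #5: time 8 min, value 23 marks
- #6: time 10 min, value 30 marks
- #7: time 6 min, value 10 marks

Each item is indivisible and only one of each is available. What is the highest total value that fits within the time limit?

Check high-value combinations within 18 min:
- #1+#4+#6: time 5+3+10=18, value 32+39+30=101
- #1+#3+#4+#5: time 5+2+3+8=18, value 32+6+39+23=100
- #1+#4+#5: time 5+3+8=16, value 32+39+23=94
Best: 101 marks.

101 marks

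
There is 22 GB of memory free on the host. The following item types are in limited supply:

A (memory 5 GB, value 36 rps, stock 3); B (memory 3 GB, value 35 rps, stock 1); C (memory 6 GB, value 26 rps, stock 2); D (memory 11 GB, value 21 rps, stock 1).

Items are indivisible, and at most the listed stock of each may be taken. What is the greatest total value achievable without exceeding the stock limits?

143 rps

Best selections within memory 22 and stock limits:
- 3×A + 1×B: memory 18, value 143
- 3×A + 1×C: memory 21, value 134
- 2×A + 1×B + 1×C: memory 19, value 133
Best: 143 rps.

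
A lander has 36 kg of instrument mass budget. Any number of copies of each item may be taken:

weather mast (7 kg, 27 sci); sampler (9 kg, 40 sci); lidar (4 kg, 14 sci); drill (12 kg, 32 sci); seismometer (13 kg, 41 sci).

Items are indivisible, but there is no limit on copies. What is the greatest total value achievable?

Best value-per-unit is sampler at 40/9, and filling with it alone uses mass 4×9=36. No mix of the others beats 4×40 = 160.

160 sci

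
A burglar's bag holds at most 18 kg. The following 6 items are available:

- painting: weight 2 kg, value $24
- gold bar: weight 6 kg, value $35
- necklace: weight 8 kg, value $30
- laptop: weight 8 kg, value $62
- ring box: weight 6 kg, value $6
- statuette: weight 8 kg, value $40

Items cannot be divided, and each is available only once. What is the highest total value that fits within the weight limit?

$126

Check high-value combinations within 18 kg:
- painting+laptop+statuette: weight 2+8+8=18, value 24+62+40=126
- painting+gold bar+laptop: weight 2+6+8=16, value 24+35+62=121
- painting+necklace+laptop: weight 2+8+8=18, value 24+30+62=116
- laptop+statuette: weight 8+8=16, value 62+40=102
Best: $126.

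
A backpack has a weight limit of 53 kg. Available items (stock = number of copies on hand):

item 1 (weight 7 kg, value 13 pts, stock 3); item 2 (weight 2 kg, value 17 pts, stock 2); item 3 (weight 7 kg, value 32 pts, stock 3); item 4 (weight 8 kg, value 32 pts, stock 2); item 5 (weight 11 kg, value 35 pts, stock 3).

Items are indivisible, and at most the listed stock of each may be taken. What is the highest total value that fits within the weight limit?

Top feasible selections:
- 2×item 2 + 3×item 3 + 2×item 4 + 1×item 5: weight 52, value 229
- 1×item 2 + 3×item 3 + 1×item 4 + 2×item 5: weight 53, value 215
- 1×item 2 + 3×item 3 + 2×item 4 + 1×item 5: weight 50, value 212
- 1×item 1 + 2×item 2 + 3×item 3 + 1×item 4 + 1×item 5: weight 51, value 210
Best: 229 pts.

229 pts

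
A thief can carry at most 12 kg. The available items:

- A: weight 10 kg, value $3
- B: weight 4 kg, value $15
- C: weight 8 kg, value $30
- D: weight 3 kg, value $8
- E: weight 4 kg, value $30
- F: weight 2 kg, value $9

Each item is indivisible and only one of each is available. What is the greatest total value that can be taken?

$60

Check high-value combinations within 12 kg:
- C+E: weight 8+4=12, value 30+30=60
- B+E+F: weight 4+4+2=10, value 15+30+9=54
- B+D+E: weight 4+3+4=11, value 15+8+30=53
- D+E+F: weight 3+4+2=9, value 8+30+9=47
Best: $60.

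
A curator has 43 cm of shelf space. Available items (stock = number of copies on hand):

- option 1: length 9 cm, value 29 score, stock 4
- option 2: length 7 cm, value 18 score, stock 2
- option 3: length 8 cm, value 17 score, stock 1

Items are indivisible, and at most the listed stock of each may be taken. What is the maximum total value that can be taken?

134 score

Top feasible selections:
- 4×option 1 + 1×option 2: length 43, value 134
- 3×option 1 + 2×option 2: length 41, value 123
- 3×option 1 + 1×option 2 + 1×option 3: length 42, value 122
- 4×option 1: length 36, value 116
Best: 134 score.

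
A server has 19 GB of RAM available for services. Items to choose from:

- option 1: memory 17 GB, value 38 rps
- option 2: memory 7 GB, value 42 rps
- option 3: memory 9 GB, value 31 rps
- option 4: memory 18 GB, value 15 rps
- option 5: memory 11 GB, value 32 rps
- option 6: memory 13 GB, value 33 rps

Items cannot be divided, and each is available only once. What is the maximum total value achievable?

This is a 0/1 knapsack; check combinations near the capacity.
- option 2+option 5: memory 7+11=18, value 42+32=74
- option 2+option 3: memory 7+9=16, value 42+31=73
- option 2: memory 7, value 42
Best: 74 rps.

74 rps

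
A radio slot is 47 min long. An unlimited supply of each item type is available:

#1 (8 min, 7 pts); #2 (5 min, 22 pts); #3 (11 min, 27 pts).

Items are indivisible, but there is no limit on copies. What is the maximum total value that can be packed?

Best value-per-unit is #2 at 22/5, and filling with it alone uses duration 9×5=45. No mix of the others beats 9×22 = 198.

198 pts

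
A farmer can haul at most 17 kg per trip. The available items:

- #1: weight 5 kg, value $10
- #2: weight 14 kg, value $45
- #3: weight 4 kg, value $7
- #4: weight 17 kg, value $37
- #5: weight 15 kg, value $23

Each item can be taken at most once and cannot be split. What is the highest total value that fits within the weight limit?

Check high-value combinations within 17 kg:
- #2: weight 14, value 45
- #4: weight 17, value 37
- #5: weight 15, value 23
- #1+#3: weight 5+4=9, value 10+7=17
Best: $45.

$45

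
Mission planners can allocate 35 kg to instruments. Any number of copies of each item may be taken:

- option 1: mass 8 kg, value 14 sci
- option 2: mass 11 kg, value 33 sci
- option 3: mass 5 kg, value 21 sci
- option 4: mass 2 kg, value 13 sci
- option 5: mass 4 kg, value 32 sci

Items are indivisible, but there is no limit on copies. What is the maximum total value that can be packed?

269 sci

Best value-per-unit is option 5 at 32/4; filling with it alone gives 8×32 = 256.
Optimal mix: 1×option 4 + 8×option 5 → mass 34, value 269.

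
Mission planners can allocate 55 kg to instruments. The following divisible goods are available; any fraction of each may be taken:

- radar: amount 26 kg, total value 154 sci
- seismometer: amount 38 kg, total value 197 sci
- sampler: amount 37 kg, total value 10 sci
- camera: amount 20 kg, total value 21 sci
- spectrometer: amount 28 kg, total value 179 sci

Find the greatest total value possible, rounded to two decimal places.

338.18

Take in order of value per unit:
- spectrometer (179/28 per unit): all 28 → value 179, running total 179.00
- radar (154/26 per unit): all 26 → value 154, running total 333.00
- seismometer (197/38 per unit): 1 of 38 → value 1×197/38 = 5.1842, running total 338.18
Total 338.18.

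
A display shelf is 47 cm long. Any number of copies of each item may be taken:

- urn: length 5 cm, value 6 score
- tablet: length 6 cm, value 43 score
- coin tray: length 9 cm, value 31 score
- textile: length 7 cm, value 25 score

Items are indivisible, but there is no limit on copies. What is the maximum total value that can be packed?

307 score

Best value-per-unit is tablet at 43/6; filling with it alone gives 7×43 = 301.
Optimal mix: 1×urn + 7×tablet → length 47, value 307.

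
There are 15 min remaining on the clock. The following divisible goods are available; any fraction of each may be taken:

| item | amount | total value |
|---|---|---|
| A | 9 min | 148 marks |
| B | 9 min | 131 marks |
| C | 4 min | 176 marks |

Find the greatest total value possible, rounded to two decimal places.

353.11

Take in order of value per unit:
- C (176/4 per unit): all 4 → value 176, running total 176.00
- A (148/9 per unit): all 9 → value 148, running total 324.00
- B (131/9 per unit): 2 of 9 → value 2×131/9 = 29.1111, running total 353.11
Total 353.11.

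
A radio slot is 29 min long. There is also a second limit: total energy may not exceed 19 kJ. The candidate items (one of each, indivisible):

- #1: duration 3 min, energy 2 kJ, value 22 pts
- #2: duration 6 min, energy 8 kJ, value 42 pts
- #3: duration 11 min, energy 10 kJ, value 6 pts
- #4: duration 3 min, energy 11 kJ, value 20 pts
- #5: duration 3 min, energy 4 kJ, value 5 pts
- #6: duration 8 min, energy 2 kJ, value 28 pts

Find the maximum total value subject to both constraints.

97 pts

Feasible sets respecting both limits:
- #1+#2+#5+#6: duration 20, energy 16, value 97
- #1+#2+#6: duration 17, energy 12, value 92
- #2+#5+#6: duration 17, energy 14, value 75
Best: 97 pts.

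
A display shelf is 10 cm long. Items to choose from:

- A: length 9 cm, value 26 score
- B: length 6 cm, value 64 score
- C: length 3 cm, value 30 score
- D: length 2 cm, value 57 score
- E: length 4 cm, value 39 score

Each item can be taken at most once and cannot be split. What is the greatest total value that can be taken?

This is a 0/1 knapsack; check combinations near the capacity.
- C+D+E: length 3+2+4=9, value 30+57+39=126
- B+D: length 6+2=8, value 64+57=121
- B+E: length 6+4=10, value 64+39=103
Best: 126 score.

126 score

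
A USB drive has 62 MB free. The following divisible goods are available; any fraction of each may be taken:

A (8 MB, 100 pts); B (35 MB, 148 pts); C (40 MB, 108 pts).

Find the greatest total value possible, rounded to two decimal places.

299.30

Take in order of value per unit:
- A (100/8 per unit): all 8 → value 100, running total 100.00
- B (148/35 per unit): all 35 → value 148, running total 248.00
- C (108/40 per unit): 19 of 40 → value 19×108/40 = 51.3000, running total 299.30
Total 299.30.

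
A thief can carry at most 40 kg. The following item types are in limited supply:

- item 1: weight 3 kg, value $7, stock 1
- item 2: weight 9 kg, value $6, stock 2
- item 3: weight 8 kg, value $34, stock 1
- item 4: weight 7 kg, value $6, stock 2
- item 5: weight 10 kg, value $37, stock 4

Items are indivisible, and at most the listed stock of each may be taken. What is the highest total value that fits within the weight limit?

$148

Top feasible selections:
- 4×item 5: weight 40, value 148
- 1×item 3 + 3×item 5: weight 38, value 145
- 1×item 1 + 1×item 4 + 3×item 5: weight 40, value 124
Best: $148.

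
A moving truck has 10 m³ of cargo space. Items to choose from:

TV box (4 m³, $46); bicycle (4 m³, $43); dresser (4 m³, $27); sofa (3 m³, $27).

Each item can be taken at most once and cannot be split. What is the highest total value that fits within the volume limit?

$89

Check high-value combinations within 10 m³:
- TV box+bicycle: volume 4+4=8, value 46+43=89
- TV box+sofa: volume 4+3=7, value 46+27=73
- TV box+dresser: volume 4+4=8, value 46+27=73
- bicycle+sofa: volume 4+3=7, value 43+27=70
Best: $89.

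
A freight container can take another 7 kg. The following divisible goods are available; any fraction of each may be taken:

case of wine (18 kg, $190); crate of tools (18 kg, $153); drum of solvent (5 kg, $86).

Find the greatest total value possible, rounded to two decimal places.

Take in order of value per unit:
- drum of solvent (86/5 per unit): all 5 → value 86, running total 86.00
- case of wine (190/18 per unit): 2 of 18 → value 2×190/18 = 21.1111, running total 107.11
Total 107.11.

107.11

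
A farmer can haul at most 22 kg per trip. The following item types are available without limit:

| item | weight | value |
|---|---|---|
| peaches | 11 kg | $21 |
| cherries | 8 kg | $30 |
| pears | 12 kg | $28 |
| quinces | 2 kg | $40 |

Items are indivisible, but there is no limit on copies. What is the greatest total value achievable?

Best value-per-unit is quinces at 40/2, and filling with it alone uses weight 11×2=22. No mix of the others beats 11×40 = 440.

$440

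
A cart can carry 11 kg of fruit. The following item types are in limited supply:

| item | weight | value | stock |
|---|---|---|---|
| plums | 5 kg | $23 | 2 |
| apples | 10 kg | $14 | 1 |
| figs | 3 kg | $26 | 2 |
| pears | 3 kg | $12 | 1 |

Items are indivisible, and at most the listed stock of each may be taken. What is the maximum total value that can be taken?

Best selections within weight 11 and stock limits:
- 1×plums + 2×figs: weight 11, value 75
- 2×figs + 1×pears: weight 9, value 64
- 1×plums + 1×figs + 1×pears: weight 11, value 61
Best: $75.

$75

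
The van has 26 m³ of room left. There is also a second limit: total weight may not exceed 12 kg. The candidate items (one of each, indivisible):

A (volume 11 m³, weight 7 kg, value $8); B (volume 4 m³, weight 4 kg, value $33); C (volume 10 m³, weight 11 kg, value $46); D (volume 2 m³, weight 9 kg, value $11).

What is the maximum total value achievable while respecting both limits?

$46

Feasible sets respecting both limits:
- C: volume 10, weight 11, value 46
- A+B: volume 15, weight 11, value 41
- B: volume 4, weight 4, value 33
Best: $46.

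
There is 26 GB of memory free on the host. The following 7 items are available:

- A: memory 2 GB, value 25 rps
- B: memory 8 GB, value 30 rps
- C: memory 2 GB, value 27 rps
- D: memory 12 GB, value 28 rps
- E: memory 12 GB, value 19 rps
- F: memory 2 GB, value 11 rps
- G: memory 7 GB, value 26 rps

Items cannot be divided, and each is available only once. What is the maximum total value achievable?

Check high-value combinations within 26 GB:
- A+B+C+D+F: memory 2+8+2+12+2=26, value 25+30+27+28+11=121
- A+B+C+F+G: memory 2+8+2+2+7=21, value 25+30+27+11+26=119
- A+C+D+F+G: memory 2+2+12+2+7=25, value 25+27+28+11+26=117
Best: 121 rps.

121 rps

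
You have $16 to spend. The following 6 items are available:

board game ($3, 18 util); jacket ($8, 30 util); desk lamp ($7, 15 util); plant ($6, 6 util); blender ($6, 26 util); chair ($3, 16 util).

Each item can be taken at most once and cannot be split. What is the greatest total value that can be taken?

This is a 0/1 knapsack; check combinations near the capacity.
- board game+jacket+chair: cost 3+8+3=14, value 18+30+16=64
- board game+blender+chair: cost 3+6+3=12, value 18+26+16=60
- board game+desk lamp+blender: cost 3+7+6=16, value 18+15+26=59
- desk lamp+blender+chair: cost 7+6+3=16, value 15+26+16=57
Best: 64 util.

64 util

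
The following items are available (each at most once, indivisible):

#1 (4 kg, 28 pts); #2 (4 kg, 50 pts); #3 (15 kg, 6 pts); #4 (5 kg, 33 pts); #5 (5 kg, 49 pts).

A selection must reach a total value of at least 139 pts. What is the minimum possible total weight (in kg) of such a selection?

18

Subsets with value ≥ 139, sorted by total weight:
- #1+#2+#4+#5: weight 18, value 160
- #1+#2+#3+#4+#5: weight 33, value 166
Minimum weight: 18 kg.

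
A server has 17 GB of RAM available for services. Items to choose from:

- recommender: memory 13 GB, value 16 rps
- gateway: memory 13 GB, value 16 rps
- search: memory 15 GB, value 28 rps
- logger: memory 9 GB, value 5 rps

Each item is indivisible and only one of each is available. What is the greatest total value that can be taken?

This is a 0/1 knapsack; check combinations near the capacity.
- search: memory 15, value 28
- recommender: memory 13, value 16
- gateway: memory 13, value 16
Best: 28 rps.

28 rps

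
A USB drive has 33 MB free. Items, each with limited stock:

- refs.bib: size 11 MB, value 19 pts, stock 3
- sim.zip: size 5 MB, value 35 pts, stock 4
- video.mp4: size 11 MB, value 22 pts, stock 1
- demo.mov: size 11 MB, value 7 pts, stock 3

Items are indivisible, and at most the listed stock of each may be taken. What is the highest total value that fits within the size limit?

162 pts

Top feasible selections:
- 4×sim.zip + 1×video.mp4: size 31, value 162
- 1×refs.bib + 4×sim.zip: size 31, value 159
Best: 162 pts.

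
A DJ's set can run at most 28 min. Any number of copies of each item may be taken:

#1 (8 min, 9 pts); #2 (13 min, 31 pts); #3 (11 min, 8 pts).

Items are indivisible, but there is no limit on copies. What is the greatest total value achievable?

Best value-per-unit is #2 at 31/13, and filling with it alone uses duration 2×13=26. No mix of the others beats 2×31 = 62.

62 pts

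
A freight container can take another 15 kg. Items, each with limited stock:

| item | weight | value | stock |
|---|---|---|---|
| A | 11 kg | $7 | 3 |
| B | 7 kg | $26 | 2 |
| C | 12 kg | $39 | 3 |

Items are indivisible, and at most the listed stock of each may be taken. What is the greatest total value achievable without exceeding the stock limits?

$52

Top feasible selections:
- 2×B: weight 14, value 52
- 1×C: weight 12, value 39
Best: $52.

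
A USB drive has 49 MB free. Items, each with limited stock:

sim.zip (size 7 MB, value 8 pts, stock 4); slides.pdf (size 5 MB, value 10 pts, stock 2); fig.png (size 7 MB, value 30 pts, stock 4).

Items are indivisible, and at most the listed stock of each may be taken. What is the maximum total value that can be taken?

Top feasible selections:
- 1×sim.zip + 2×slides.pdf + 4×fig.png: size 45, value 148
- 2×sim.zip + 1×slides.pdf + 4×fig.png: size 47, value 146
- 3×sim.zip + 4×fig.png: size 49, value 144
Best: 148 pts.

148 pts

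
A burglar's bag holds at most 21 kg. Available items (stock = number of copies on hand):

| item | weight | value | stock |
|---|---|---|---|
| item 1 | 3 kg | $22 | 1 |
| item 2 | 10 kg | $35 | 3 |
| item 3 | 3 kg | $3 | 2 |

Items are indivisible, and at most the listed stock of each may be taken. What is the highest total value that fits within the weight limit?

Best selections within weight 21 and stock limits:
- 2×item 2: weight 20, value 70
- 1×item 1 + 1×item 2 + 2×item 3: weight 19, value 63
Best: $70.

$70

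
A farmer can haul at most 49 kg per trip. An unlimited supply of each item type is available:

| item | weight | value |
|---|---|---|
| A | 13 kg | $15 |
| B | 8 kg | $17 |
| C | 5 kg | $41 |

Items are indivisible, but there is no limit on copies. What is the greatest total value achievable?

$369

Best value-per-unit is C at 41/5, and filling with it alone uses weight 9×5=45. No mix of the others beats 9×41 = 369.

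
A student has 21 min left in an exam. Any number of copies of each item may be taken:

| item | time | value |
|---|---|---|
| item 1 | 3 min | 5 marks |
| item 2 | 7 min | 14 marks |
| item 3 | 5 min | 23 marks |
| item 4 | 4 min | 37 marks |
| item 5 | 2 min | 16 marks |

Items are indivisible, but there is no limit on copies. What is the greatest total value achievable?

185 marks

Best value-per-unit is item 4 at 37/4, and filling with it alone uses time 5×4=20. No mix of the others beats 5×37 = 185.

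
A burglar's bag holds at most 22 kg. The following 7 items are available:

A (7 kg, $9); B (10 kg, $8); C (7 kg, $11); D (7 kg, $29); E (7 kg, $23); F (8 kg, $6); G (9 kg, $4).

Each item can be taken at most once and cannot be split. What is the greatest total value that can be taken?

Check high-value combinations within 22 kg:
- C+D+E: weight 7+7+7=21, value 11+29+23=63
- A+D+E: weight 7+7+7=21, value 9+29+23=61
- D+E+F: weight 7+7+8=22, value 29+23+6=58
- D+E: weight 7+7=14, value 29+23=52
Best: $63.

$63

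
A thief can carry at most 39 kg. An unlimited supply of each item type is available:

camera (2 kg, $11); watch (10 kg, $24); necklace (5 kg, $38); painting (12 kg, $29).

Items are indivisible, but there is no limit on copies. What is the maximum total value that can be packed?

Best value-per-unit is necklace at 38/5; filling with it alone gives 7×38 = 266.
Optimal mix: 2×camera + 7×necklace → weight 39, value 288.

$288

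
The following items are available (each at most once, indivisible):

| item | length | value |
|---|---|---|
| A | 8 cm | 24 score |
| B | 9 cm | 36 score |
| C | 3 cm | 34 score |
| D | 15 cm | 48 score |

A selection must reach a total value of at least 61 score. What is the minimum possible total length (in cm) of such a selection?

12

Subsets with value ≥ 61, sorted by total length:
- B+C: length 12, value 70
- C+D: length 18, value 82
Minimum length: 12 cm.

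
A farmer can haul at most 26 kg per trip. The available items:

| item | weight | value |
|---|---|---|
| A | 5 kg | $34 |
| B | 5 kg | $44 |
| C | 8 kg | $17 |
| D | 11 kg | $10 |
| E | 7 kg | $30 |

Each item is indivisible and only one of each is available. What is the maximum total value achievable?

$125

Check high-value combinations within 26 kg:
- A+B+C+E: weight 5+5+8+7=25, value 34+44+17+30=125
- A+B+E: weight 5+5+7=17, value 34+44+30=108
- A+B+C: weight 5+5+8=18, value 34+44+17=95
- B+C+E: weight 5+8+7=20, value 44+17+30=91
Best: $125.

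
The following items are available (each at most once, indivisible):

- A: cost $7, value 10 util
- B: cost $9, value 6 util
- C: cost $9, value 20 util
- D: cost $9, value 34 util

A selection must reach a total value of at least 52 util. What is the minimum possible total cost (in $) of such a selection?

18

Subsets with value ≥ 52, sorted by total cost:
- C+D: cost 18, value 54
- A+C+D: cost 25, value 64
- B+C+D: cost 27, value 60
Minimum cost: 18 $.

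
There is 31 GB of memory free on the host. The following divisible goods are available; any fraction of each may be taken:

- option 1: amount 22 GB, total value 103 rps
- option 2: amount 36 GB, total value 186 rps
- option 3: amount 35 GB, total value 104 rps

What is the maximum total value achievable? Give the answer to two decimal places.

160.17

Take in order of value per unit:
- option 2 (186/36 per unit): 31 of 36 → value 31×186/36 = 160.1667, running total 160.17
Total 160.17.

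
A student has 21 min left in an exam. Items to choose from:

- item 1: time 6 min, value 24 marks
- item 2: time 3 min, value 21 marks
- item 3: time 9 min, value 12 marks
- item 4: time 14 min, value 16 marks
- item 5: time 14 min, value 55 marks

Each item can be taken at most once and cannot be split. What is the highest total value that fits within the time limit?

Check high-value combinations within 21 min:
- item 1+item 5: time 6+14=20, value 24+55=79
- item 2+item 5: time 3+14=17, value 21+55=76
- item 1+item 2+item 3: time 6+3+9=18, value 24+21+12=57
- item 5: time 14, value 55
- item 1+item 2: time 6+3=9, value 24+21=45
Best: 79 marks.

79 marks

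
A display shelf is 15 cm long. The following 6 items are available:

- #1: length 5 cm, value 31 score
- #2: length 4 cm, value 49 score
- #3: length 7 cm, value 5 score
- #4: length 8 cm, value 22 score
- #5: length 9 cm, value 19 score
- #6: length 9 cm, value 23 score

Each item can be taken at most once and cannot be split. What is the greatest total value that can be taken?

80 score

This is a 0/1 knapsack; check combinations near the capacity.
- #1+#2: length 5+4=9, value 31+49=80
- #2+#6: length 4+9=13, value 49+23=72
- #2+#4: length 4+8=12, value 49+22=71
- #2+#5: length 4+9=13, value 49+19=68
Best: 80 score.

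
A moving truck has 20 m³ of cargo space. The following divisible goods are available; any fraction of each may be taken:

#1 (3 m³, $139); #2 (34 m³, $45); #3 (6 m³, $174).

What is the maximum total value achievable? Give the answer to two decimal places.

Take in order of value per unit:
- #1 (139/3 per unit): all 3 → value 139, running total 139.00
- #3 (174/6 per unit): all 6 → value 174, running total 313.00
- #2 (45/34 per unit): 11 of 34 → value 11×45/34 = 14.5588, running total 327.56
Total 327.56.

327.56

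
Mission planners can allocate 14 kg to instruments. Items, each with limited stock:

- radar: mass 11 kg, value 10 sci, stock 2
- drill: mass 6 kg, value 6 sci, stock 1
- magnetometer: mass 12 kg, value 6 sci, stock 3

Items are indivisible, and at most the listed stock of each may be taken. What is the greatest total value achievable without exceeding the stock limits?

Best selections within mass 14 and stock limits:
- 1×radar: mass 11, value 10
- 1×drill: mass 6, value 6
Best: 10 sci.

10 sci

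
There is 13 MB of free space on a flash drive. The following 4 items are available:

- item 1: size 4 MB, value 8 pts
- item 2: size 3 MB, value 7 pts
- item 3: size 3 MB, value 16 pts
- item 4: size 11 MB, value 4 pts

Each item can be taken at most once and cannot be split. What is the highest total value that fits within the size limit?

31 pts

This is a 0/1 knapsack; check combinations near the capacity.
- item 1+item 2+item 3: size 4+3+3=10, value 8+7+16=31
- item 1+item 3: size 4+3=7, value 8+16=24
- item 2+item 3: size 3+3=6, value 7+16=23
- item 3: size 3, value 16
- item 1+item 2: size 4+3=7, value 8+7=15
Best: 31 pts.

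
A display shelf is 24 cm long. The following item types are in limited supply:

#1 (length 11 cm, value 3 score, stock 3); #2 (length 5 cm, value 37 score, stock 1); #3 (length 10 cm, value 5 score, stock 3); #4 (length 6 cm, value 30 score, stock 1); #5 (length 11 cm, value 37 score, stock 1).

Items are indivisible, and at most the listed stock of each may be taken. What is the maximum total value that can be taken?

Top feasible selections:
- 1×#2 + 1×#4 + 1×#5: length 22, value 104
- 1×#2 + 1×#5: length 16, value 74
- 1×#2 + 1×#3 + 1×#4: length 21, value 72
- 1×#1 + 1×#2 + 1×#4: length 22, value 70
Best: 104 score.

104 score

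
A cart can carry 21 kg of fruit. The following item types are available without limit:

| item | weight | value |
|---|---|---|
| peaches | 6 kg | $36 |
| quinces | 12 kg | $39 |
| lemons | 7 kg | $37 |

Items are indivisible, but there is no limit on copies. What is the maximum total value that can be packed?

$111

Best value-per-unit is peaches at 36/6; filling with it alone gives 3×36 = 108.
Optimal mix: 3×lemons → weight 21, value 111.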